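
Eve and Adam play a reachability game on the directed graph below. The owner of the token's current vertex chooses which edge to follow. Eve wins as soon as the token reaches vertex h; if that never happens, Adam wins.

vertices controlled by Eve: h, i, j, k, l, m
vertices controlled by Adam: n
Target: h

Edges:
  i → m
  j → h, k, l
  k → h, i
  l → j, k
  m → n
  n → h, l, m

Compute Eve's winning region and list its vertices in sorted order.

h, j, k, l

A0 = {h}
A1: add {j, k} — j (Eve) has j→h; k (Eve) has k→h.
A2: add {l} — l (Eve) has l→j.
A3 = A2; e.g. i (Eve) has no edge into A2. Fixed point.
Eve's winning region = {h, j, k, l}.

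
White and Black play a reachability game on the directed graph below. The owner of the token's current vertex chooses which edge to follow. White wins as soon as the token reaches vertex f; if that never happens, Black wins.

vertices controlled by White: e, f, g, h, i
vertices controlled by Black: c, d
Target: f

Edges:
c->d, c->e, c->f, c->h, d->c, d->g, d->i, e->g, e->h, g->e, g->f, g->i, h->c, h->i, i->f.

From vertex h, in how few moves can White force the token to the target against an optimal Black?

2

A0 = {f}
A1: add {g, i} — g (White) has g→f; i (White) has i→f.
A2: add {e, h} — e (White) has e→g; h (White) has h→i.
A3 = A2; e.g. c (Black) can still go to d. Fixed point.
h enters the attractor at level 2, so White can force the target in 2 moves from there.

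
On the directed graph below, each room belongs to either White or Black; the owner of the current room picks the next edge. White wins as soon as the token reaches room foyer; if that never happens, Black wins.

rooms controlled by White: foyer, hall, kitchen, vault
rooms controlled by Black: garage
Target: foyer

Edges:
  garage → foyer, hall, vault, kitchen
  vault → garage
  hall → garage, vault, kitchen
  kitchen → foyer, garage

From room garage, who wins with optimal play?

A0 = {foyer}
A1: add {kitchen} — kitchen (White) has kitchen→foyer.
A2: add {hall} — hall (White) has hall→kitchen.
A3 = A2; e.g. garage (Black) can still go to vault. Fixed point.
garage never enters the attractor, so Black can avoid the target forever.

Black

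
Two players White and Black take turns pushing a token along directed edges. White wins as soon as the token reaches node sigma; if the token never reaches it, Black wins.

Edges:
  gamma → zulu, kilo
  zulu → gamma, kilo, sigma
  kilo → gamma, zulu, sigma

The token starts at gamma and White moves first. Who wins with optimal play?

Black

Track states (vertex, player-to-move).
A0 = {(sigma,White), (sigma,Black)}
A1: add {(zulu,White), (kilo,White)}.
A2: add {(gamma,Black)}.
A3 = A2; e.g. (gamma,White) stays out. (gamma,White) never enters ⇒ Black avoids the target.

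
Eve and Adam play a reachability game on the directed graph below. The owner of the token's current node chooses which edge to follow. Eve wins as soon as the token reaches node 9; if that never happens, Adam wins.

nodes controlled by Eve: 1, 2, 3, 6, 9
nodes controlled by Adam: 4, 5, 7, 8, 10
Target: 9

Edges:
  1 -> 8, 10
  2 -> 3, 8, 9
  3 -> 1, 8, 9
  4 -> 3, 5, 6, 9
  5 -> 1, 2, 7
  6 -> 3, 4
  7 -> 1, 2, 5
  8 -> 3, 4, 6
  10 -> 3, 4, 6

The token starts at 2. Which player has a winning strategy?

Eve

A0 = {9}
A1: add {2, 3} — 2 (Eve) has 2→9; 3 (Eve) has 3→9.
2 ∈ A1, so Eve can force the target.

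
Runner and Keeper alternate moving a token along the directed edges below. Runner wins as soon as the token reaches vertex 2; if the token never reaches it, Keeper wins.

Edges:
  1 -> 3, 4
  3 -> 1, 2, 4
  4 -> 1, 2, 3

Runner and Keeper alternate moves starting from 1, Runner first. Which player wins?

Track states (vertex, player-to-move).
A0 = {(2,Runner), (2,Keeper)}
A1: add {(3,Runner), (4,Runner)}.
A2: add {(1,Keeper)}.
A3 = A2; e.g. (1,Runner) stays out. (1,Runner) never enters ⇒ Keeper avoids the target.

Keeper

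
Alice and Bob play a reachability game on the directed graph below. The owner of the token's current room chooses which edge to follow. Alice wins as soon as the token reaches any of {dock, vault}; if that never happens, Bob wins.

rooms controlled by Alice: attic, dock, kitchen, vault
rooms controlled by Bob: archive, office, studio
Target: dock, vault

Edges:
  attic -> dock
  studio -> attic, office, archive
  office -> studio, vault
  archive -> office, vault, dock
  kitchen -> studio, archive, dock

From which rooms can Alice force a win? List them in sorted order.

A0 = {dock, vault}
A1: add {attic, kitchen} — attic (Alice) has attic→dock; kitchen (Alice) has kitchen→dock.
A2 = A1; e.g. studio (Bob) can still go to office. Fixed point.
Alice's winning region = {attic, dock, kitchen, vault}.

attic, dock, kitchen, vault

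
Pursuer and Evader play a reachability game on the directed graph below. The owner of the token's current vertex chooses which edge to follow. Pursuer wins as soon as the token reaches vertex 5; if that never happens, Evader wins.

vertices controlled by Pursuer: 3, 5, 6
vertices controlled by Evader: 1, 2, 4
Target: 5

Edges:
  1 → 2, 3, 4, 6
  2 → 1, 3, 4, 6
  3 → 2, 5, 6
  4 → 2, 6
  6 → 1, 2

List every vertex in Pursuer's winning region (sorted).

A0 = {5}
A1: add {3} — 3 (Pursuer) has 3→5.
A2 = A1; e.g. 1 (Evader) can still go to 2. Fixed point.
Pursuer's winning region = {3, 5}.

3, 5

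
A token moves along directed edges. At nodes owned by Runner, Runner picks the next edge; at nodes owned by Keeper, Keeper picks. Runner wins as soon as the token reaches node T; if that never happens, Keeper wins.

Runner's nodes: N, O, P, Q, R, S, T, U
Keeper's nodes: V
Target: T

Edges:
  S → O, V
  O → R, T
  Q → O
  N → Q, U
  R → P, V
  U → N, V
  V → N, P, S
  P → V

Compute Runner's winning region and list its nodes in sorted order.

N, O, Q, S, T, U

A0 = {T}
A1: add {O} — O (Runner) has O→T.
A2: add {Q, S} — Q (Runner) has Q→O; S (Runner) has S→O.
A3: add {N} — N (Runner) has N→Q.
A4: add {U} — U (Runner) has U→N.
A5 = A4; e.g. P (Runner) has no edge into A4. Fixed point.
Runner's winning region = {N, O, Q, S, T, U}.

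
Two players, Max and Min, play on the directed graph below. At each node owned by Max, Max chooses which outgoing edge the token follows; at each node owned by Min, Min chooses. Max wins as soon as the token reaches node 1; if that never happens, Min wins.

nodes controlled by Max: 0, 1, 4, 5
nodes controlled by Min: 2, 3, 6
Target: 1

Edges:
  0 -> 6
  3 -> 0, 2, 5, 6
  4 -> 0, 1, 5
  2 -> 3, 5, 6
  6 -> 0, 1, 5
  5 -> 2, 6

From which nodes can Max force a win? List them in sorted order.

A0 = {1}
A1: add {4} — 4 (Max) has 4→1.
A2 = A1; e.g. 0 (Max) has no edge into A1. Fixed point.
Max's winning region = {1, 4}.

1, 4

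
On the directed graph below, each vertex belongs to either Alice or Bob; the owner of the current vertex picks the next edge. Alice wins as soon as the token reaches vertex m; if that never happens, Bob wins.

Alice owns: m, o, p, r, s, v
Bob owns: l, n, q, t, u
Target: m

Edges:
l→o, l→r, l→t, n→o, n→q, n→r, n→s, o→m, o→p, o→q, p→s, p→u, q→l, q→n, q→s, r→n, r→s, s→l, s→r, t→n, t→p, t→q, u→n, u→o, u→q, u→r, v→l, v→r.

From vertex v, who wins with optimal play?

Bob

A0 = {m}
A1: add {o} — o (Alice) has o→m.
A2 = A1; e.g. l (Bob) can still go to r. Fixed point.
v never enters the attractor, so Bob can avoid the target forever.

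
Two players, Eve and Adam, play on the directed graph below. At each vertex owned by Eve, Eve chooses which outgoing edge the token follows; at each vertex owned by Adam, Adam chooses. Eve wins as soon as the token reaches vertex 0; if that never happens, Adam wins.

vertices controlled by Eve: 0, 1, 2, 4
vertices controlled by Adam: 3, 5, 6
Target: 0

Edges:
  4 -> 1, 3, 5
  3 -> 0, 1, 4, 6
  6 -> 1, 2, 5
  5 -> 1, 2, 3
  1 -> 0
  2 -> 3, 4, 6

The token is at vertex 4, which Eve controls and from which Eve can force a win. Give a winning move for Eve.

A0 = {0}
A1: add {1} — 1 (Eve) has 1→0.
A2: add {4} — 4 (Eve) has 4→1.
A3: add {2} — 2 (Eve) has 2→4.
A4 = A3; e.g. 3 (Adam) can still go to 6. Fixed point.
From 4, successor 1 is in the attractor (rank 1); the other successors 3, 5 are not.

1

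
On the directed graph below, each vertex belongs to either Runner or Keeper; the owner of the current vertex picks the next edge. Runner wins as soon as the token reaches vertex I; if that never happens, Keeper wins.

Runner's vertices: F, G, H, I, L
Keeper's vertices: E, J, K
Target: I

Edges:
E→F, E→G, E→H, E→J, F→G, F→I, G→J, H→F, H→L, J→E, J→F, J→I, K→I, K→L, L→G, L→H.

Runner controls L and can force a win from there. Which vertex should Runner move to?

A0 = {I}
A1: add {F} — F (Runner) has F→I.
A2: add {H} — H (Runner) has H→F.
A3: add {L} — L (Runner) has L→H.
A4: add {K} — K (Keeper): all of {I, L} already in.
A5 = A4; e.g. E (Keeper) can still go to G. Fixed point.
From L, successor H is in the attractor (rank 2); the other successor G is not.

H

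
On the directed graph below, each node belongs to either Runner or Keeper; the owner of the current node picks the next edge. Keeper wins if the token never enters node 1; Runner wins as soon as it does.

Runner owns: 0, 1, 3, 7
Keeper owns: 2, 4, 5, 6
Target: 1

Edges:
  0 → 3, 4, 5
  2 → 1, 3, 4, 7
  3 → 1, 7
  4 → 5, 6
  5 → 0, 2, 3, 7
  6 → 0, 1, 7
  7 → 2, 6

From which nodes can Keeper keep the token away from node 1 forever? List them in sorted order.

A0 = {1}
A1: add {3} — 3 (Runner) has 3→1.
A2: add {0} — 0 (Runner) has 0→3.
A3 = A2; e.g. 2 (Keeper) can still go to 4. Fixed point.
Runner's attractor = {0, 1, 3}; Keeper avoids the target exactly from the complement.

2, 4, 5, 6, 7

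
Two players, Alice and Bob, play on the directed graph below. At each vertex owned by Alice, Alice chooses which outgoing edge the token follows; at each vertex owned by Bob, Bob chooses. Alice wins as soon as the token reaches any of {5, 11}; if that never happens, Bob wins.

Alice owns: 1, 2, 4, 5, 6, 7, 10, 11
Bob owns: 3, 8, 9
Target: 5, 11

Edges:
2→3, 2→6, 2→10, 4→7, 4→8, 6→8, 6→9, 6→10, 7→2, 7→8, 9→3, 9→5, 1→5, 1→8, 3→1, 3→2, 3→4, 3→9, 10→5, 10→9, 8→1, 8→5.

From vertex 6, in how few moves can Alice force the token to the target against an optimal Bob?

2

A0 = {5, 11}
A1: add {1, 10} — 1 (Alice) has 1→5; 10 (Alice) has 10→5.
A2: add {2, 6, 8} — 2 (Alice) has 2→10; 6 (Alice) has 6→10; 8 (Bob): all of {1, 5} already in.
6 enters the attractor at level 2, so Alice can force the target in 2 moves from there.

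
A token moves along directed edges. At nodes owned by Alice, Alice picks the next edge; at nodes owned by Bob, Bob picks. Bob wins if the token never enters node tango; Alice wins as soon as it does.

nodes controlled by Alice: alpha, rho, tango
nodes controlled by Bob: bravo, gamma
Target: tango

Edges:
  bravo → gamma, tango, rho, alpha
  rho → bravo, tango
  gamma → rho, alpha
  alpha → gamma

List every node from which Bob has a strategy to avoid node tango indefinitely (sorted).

A0 = {tango}
A1: add {rho} — rho (Alice) has rho→tango.
A2 = A1; e.g. bravo (Bob) can still go to gamma. Fixed point.
Alice's attractor = {rho, tango}; Bob avoids the target exactly from the complement.

alpha, bravo, gamma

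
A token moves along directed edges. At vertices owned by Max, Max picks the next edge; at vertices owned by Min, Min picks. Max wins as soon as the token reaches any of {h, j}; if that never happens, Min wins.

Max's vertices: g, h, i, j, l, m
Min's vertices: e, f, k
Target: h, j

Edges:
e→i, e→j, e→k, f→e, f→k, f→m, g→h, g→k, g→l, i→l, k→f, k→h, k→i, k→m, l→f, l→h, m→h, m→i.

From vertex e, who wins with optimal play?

Min

A0 = {h, j}
A1: add {g, l, m} — g (Max) has g→h; l (Max) has l→h; m (Max) has m→h.
A2: add {i} — i (Max) has i→l.
A3 = A2; e.g. e (Min) can still go to k. Fixed point.
e never enters the attractor, so Min can avoid the target forever.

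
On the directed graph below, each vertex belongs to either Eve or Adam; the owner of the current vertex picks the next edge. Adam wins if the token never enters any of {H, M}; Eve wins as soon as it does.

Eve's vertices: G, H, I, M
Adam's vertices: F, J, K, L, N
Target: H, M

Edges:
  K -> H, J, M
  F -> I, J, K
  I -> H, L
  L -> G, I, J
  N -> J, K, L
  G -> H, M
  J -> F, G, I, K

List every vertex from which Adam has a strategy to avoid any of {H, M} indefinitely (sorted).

A0 = {H, M}
A1: add {G, I} — G (Eve) has G→H; I (Eve) has I→H.
A2 = A1; e.g. F (Adam) can still go to J. Fixed point.
Eve's attractor = {G, H, I, M}; Adam avoids the target exactly from the complement.

F, J, K, L, N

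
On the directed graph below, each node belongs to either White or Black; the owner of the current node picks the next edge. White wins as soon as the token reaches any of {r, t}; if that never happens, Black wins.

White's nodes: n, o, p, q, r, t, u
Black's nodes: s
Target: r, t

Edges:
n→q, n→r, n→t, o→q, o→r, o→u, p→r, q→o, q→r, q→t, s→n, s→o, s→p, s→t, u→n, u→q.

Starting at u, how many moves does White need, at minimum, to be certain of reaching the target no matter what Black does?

A0 = {r, t}
A1: add {n, o, p, q} — n (White) has n→r; o (White) has o→r; p (White) has p→r; q (White) has q→r.
A2: add {s, u} — s (Black): all of {n, o, p, t} already in; u (White) has u→n.
A2 = all vertices. Fixed point.
u enters the attractor at level 2, so White can force the target in 2 moves from there.

2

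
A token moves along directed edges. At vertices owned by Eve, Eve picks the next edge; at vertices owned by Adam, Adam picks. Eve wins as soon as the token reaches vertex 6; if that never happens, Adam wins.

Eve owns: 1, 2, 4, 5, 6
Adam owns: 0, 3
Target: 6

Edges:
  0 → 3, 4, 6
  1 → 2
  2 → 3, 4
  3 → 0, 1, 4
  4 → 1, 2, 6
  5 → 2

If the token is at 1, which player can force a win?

A0 = {6}
A1: add {4} — 4 (Eve) has 4→6.
A2: add {2} — 2 (Eve) has 2→4.
A3: add {1, 5} — 1 (Eve) has 1→2; 5 (Eve) has 5→2.
A4 = A3; e.g. 0 (Adam) can still go to 3. Fixed point.
1 ∈ A3, so Eve can force the target.

Eve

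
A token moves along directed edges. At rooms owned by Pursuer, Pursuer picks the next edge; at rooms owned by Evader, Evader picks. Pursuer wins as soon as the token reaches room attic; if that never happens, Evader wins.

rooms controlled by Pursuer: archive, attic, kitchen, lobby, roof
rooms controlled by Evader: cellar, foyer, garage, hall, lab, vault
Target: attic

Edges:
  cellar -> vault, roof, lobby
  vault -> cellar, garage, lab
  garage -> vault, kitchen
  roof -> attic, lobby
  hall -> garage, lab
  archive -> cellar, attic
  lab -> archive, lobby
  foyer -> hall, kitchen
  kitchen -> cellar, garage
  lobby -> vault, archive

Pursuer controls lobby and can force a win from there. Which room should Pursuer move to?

archive

A0 = {attic}
A1: add {archive, roof} — roof (Pursuer) has roof→attic; archive (Pursuer) has archive→attic.
A2: add {lobby} — lobby (Pursuer) has lobby→archive.
A3: add {lab} — lab (Evader): all of {archive, lobby} already in.
A4 = A3; e.g. cellar (Evader) can still go to vault. Fixed point.
From lobby, successor archive is in the attractor (rank 1); the other successor vault is not.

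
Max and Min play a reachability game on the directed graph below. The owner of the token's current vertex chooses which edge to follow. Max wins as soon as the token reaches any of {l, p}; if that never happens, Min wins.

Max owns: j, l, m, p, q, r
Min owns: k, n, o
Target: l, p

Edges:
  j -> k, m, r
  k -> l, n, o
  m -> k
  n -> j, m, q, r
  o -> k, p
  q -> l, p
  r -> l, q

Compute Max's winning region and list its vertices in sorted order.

j, l, p, q, r

A0 = {l, p}
A1: add {q, r} — q (Max) has q→l; r (Max) has r→l.
A2: add {j} — j (Max) has j→r.
A3 = A2; e.g. k (Min) can still go to n. Fixed point.
Max's winning region = {j, l, p, q, r}.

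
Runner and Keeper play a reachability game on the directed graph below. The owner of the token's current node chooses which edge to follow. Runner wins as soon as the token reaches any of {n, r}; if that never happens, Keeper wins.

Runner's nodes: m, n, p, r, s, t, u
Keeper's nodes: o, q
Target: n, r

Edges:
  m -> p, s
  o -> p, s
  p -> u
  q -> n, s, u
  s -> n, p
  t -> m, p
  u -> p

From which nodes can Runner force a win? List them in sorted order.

A0 = {n, r}
A1: add {s} — s (Runner) has s→n.
A2: add {m} — m (Runner) has m→s.
A3: add {t} — t (Runner) has t→m.
A4 = A3; e.g. o (Keeper) can still go to p. Fixed point.
Runner's winning region = {m, n, r, s, t}.

m, n, r, s, t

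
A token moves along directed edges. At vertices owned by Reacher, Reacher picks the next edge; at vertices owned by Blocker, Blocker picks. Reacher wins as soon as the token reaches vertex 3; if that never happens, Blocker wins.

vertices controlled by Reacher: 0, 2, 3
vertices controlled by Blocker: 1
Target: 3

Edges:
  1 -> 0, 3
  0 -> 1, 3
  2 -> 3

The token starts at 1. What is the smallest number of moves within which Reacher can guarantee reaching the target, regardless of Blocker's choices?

A0 = {3}
A1: add {0, 2} — 0 (Reacher) has 0→3; 2 (Reacher) has 2→3.
A2: add {1} — 1 (Blocker): all of {0, 3} already in.
A2 = all vertices. Fixed point.
1 enters the attractor at level 2, so Reacher can force the target in 2 moves from there.

2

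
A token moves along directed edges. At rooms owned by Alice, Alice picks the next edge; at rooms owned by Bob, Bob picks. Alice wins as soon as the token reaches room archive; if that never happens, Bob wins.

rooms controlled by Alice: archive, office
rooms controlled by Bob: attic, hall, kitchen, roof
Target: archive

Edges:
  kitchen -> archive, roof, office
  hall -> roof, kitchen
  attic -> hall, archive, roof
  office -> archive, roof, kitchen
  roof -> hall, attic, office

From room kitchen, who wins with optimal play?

Bob

A0 = {archive}
A1: add {office} — office (Alice) has office→archive.
A2 = A1; e.g. hall (Bob) can still go to roof. Fixed point.
kitchen never enters the attractor, so Bob can avoid the target forever.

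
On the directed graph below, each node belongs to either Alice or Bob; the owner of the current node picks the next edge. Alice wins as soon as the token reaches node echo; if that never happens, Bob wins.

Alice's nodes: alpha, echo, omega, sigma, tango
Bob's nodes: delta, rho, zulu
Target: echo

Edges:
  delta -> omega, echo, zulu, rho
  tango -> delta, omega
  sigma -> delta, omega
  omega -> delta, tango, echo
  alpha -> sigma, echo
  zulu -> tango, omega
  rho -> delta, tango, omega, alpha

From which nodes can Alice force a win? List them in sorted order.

A0 = {echo}
A1: add {alpha, omega} — omega (Alice) has omega→echo; alpha (Alice) has alpha→echo.
A2: add {sigma, tango} — tango (Alice) has tango→omega; sigma (Alice) has sigma→omega.
A3: add {zulu} — zulu (Bob): all of {tango, omega} already in.
A4 = A3; e.g. delta (Bob) can still go to rho. Fixed point.
Alice's winning region = {alpha, echo, omega, sigma, tango, zulu}.

alpha, echo, omega, sigma, tango, zulu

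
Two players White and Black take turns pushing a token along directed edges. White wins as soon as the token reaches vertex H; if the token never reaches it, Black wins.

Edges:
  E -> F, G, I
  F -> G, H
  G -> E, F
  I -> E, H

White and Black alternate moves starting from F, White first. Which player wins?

White

Track states (vertex, player-to-move).
A0 = {(H,White), (H,Black)}
A1: add {(F,White), (I,White)}.
(F,White) ∈ A1 ⇒ White forces the target.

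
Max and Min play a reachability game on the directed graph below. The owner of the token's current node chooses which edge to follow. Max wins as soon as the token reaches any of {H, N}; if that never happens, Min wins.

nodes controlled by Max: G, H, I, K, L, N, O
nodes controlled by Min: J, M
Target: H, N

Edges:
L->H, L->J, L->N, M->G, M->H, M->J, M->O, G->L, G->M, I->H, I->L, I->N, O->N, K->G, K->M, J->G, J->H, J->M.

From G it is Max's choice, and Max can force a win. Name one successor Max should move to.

A0 = {H, N}
A1: add {I, L, O} — I (Max) has I→H; L (Max) has L→H; O (Max) has O→N.
A2: add {G} — G (Max) has G→L.
A3: add {K} — K (Max) has K→G.
A4 = A3; e.g. J (Min) can still go to M. Fixed point.
From G, successor L is in the attractor (rank 1); the other successor M is not.

L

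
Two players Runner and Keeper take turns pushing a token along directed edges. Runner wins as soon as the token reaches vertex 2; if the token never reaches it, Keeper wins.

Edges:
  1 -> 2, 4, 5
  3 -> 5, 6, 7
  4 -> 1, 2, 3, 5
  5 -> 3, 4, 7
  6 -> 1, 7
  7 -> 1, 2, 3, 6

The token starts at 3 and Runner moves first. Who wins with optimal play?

Runner

Track states (vertex, player-to-move).
A0 = {(2,Runner), (2,Keeper)}
A1: add {(1,Runner), (4,Runner), (7,Runner)}.
A2: add {(6,Keeper)}.
A3: add {(3,Runner)}.
(3,Runner) ∈ A3 ⇒ Runner forces the target.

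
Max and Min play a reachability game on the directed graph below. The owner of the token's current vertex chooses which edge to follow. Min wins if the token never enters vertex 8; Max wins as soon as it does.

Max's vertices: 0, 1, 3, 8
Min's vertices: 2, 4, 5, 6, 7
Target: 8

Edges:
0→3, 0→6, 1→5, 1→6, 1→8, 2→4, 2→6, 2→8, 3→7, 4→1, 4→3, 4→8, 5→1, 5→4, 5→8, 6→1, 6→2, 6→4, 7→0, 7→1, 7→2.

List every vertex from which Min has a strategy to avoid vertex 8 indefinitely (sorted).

A0 = {8}
A1: add {1} — 1 (Max) has 1→8.
A2 = A1; e.g. 0 (Max) has no edge into A1. Fixed point.
Max's attractor = {1, 8}; Min avoids the target exactly from the complement.

0, 2, 3, 4, 5, 6, 7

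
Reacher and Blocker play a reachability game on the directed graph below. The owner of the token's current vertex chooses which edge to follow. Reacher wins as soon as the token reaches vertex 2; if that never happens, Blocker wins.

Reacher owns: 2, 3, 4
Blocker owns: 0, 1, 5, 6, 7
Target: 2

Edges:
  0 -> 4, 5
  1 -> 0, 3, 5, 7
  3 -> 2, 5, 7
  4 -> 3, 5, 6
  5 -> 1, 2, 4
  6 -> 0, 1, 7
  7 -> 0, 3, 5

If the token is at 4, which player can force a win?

Reacher

A0 = {2}
A1: add {3} — 3 (Reacher) has 3→2.
A2: add {4} — 4 (Reacher) has 4→3.
A3 = A2; e.g. 0 (Blocker) can still go to 5. Fixed point.
4 ∈ A2, so Reacher can force the target.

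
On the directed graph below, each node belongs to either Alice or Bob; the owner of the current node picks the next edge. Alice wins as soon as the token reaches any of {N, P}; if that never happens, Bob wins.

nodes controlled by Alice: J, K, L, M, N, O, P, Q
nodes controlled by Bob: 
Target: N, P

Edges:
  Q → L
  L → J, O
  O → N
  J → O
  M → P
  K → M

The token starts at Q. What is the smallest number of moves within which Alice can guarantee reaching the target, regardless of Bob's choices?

A0 = {N, P}
A1: add {M, O} — M (Alice) has M→P; O (Alice) has O→N.
A2: add {J, K, L} — J (Alice) has J→O; K (Alice) has K→M; L (Alice) has L→O.
A3: add {Q} — Q (Alice) has Q→L.
A3 = all vertices. Fixed point.
Q enters the attractor at level 3, so Alice can force the target in 3 moves from there.

3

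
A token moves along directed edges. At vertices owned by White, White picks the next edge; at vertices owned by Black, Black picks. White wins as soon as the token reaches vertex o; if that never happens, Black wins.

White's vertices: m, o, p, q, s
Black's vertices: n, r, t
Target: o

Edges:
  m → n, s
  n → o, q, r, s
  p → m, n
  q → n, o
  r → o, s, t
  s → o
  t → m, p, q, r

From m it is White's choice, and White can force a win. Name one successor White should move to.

s

A0 = {o}
A1: add {q, s} — q (White) has q→o; s (White) has s→o.
A2: add {m} — m (White) has m→s.
A3: add {p} — p (White) has p→m.
A4 = A3; e.g. n (Black) can still go to r. Fixed point.
From m, successor s is in the attractor (rank 1); the other successor n is not.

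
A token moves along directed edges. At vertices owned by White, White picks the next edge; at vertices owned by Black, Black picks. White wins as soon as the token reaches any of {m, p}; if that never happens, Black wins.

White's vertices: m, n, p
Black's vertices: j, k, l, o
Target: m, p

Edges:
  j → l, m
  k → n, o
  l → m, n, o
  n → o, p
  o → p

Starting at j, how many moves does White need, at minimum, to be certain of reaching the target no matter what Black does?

A0 = {m, p}
A1: add {n, o} — n (White) has n→p; o (Black): all of {p} already in.
A2: add {k, l} — k (Black): all of {n, o} already in; l (Black): all of {m, n, o} already in.
A3: add {j} — j (Black): all of {l, m} already in.
A3 = all vertices. Fixed point.
j enters the attractor at level 3, so White can force the target in 3 moves from there.

3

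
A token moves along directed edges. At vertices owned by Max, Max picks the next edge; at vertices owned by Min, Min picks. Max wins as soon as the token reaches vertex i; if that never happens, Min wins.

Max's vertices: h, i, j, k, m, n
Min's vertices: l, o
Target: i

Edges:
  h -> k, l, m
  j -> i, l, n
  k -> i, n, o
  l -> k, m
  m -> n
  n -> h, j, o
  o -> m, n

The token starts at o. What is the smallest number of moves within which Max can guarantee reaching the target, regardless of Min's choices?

4

A0 = {i}
A1: add {j, k} — j (Max) has j→i; k (Max) has k→i.
A2: add {h, n} — h (Max) has h→k; n (Max) has n→j.
A3: add {m} — m (Max) has m→n.
A4: add {l, o} — l (Min): all of {k, m} already in; o (Min): all of {m, n} already in.
A4 = all vertices. Fixed point.
o enters the attractor at level 4, so Max can force the target in 4 moves from there.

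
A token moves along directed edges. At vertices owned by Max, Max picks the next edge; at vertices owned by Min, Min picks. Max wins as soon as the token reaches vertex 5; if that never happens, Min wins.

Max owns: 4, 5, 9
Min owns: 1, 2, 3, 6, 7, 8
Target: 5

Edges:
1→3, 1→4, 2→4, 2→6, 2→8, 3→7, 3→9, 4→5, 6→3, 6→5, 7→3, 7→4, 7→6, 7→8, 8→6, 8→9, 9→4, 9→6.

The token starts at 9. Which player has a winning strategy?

Max

A0 = {5}
A1: add {4} — 4 (Max) has 4→5.
A2: add {9} — 9 (Max) has 9→4.
A3 = A2; e.g. 1 (Min) can still go to 3. Fixed point.
9 ∈ A2, so Max can force the target.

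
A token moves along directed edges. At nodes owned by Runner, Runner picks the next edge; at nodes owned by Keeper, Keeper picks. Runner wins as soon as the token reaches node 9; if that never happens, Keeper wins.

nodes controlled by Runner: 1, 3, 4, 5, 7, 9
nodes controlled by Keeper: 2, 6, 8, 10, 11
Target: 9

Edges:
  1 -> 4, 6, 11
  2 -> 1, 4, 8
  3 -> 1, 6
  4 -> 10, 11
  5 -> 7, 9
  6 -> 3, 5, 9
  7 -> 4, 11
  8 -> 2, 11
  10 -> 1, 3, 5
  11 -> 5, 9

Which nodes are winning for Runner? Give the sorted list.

A0 = {9}
A1: add {5} — 5 (Runner) has 5→9.
A2: add {11} — 11 (Keeper): all of {5, 9} already in.
A3: add {1, 4, 7} — 1 (Runner) has 1→11; 4 (Runner) has 4→11; 7 (Runner) has 7→11.
A4: add {3} — 3 (Runner) has 3→1.
A5: add {6, 10} — 6 (Keeper): all of {3, 5, 9} already in; 10 (Keeper): all of {1, 3, 5} already in.
A6 = A5; e.g. 2 (Keeper) can still go to 8. Fixed point.
Runner's winning region = {1, 3, 4, 5, 6, 7, 9, 10, 11}.

1, 3, 4, 5, 6, 7, 9, 10, 11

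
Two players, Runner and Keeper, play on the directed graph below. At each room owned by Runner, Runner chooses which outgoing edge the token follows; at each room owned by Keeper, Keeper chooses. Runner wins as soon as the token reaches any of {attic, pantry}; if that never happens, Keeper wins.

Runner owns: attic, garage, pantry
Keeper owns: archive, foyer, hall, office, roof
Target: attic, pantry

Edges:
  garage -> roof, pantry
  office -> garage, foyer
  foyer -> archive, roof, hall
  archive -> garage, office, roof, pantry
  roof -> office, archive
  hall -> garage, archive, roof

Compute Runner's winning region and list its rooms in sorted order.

attic, garage, pantry

A0 = {attic, pantry}
A1: add {garage} — garage (Runner) has garage→pantry.
A2 = A1; e.g. office (Keeper) can still go to foyer. Fixed point.
Runner's winning region = {attic, garage, pantry}.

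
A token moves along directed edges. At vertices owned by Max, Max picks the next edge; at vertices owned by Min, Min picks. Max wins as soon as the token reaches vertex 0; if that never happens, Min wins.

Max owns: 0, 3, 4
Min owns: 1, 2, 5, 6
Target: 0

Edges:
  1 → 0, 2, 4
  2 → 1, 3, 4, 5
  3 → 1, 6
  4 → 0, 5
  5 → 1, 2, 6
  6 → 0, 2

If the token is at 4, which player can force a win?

Max

A0 = {0}
A1: add {4} — 4 (Max) has 4→0.
A2 = A1; e.g. 1 (Min) can still go to 2. Fixed point.
4 ∈ A1, so Max can force the target.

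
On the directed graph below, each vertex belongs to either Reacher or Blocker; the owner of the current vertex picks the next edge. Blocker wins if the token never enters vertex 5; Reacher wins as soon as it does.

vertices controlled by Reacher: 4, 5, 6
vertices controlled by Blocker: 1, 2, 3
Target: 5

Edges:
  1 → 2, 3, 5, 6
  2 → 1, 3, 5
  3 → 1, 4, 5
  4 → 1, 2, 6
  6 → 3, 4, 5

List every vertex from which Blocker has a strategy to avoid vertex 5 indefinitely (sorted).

1, 2, 3

A0 = {5}
A1: add {6} — 6 (Reacher) has 6→5.
A2: add {4} — 4 (Reacher) has 4→6.
A3 = A2; e.g. 1 (Blocker) can still go to 2. Fixed point.
Reacher's attractor = {4, 5, 6}; Blocker avoids the target exactly from the complement.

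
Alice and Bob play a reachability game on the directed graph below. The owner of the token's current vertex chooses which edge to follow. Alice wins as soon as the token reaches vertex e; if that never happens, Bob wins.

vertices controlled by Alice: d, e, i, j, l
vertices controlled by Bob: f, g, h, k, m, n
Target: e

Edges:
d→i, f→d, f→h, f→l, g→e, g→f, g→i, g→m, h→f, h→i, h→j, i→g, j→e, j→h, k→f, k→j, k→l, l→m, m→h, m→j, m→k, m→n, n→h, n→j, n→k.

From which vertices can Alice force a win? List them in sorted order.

A0 = {e}
A1: add {j} — j (Alice) has j→e.
A2 = A1; e.g. d (Alice) has no edge into A1. Fixed point.
Alice's winning region = {e, j}.

e, j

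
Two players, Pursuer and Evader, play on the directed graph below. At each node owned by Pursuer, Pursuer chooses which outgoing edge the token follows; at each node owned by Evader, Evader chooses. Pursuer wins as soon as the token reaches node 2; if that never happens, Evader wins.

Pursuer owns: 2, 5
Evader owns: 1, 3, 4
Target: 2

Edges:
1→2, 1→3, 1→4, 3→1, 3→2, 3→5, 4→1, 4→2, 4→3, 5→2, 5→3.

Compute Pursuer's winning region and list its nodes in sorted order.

A0 = {2}
A1: add {5} — 5 (Pursuer) has 5→2.
A2 = A1; e.g. 1 (Evader) can still go to 3. Fixed point.
Pursuer's winning region = {2, 5}.

2, 5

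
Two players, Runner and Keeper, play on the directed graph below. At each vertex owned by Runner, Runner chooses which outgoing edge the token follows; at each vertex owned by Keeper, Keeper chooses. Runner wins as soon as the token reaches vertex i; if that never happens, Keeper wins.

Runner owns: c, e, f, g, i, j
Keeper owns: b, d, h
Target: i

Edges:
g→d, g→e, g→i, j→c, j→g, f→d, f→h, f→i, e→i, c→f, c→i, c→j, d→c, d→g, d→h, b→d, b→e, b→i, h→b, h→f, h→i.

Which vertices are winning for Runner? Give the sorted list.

A0 = {i}
A1: add {c, e, f, g} — c (Runner) has c→i; e (Runner) has e→i; f (Runner) has f→i; g (Runner) has g→i.
A2: add {j} — j (Runner) has j→c.
A3 = A2; e.g. b (Keeper) can still go to d. Fixed point.
Runner's winning region = {c, e, f, g, i, j}.

c, e, f, g, i, j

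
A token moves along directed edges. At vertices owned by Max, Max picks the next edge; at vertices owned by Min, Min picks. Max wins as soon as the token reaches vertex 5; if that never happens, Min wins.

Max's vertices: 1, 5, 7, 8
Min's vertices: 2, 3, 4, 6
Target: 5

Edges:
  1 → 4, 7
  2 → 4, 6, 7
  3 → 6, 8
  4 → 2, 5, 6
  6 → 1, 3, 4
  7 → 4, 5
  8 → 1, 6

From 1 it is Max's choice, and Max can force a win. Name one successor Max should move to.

A0 = {5}
A1: add {7} — 7 (Max) has 7→5.
A2: add {1} — 1 (Max) has 1→7.
A3: add {8} — 8 (Max) has 8→1.
A4 = A3; e.g. 2 (Min) can still go to 4. Fixed point.
From 1, successor 7 is in the attractor (rank 1); the other successor 4 is not.

7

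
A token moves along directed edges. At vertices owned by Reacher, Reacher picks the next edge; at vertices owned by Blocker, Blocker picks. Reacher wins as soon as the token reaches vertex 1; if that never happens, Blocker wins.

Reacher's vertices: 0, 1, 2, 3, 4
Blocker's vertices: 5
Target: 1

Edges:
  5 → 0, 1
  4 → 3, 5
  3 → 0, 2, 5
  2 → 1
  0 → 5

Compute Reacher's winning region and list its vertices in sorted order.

1, 2, 3, 4

A0 = {1}
A1: add {2} — 2 (Reacher) has 2→1.
A2: add {3} — 3 (Reacher) has 3→2.
A3: add {4} — 4 (Reacher) has 4→3.
A4 = A3; e.g. 0 (Reacher) has no edge into A3. Fixed point.
Reacher's winning region = {1, 2, 3, 4}.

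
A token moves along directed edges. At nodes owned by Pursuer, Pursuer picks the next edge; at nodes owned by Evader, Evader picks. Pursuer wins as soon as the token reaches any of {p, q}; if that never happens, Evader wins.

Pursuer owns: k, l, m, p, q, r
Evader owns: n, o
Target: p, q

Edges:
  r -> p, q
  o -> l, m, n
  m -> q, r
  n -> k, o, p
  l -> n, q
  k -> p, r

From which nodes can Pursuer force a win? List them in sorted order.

k, l, m, p, q, r

A0 = {p, q}
A1: add {k, l, m, r} — k (Pursuer) has k→p; l (Pursuer) has l→q; m (Pursuer) has m→q; r (Pursuer) has r→p.
A2 = A1; e.g. n (Evader) can still go to o. Fixed point.
Pursuer's winning region = {k, l, m, p, q, r}.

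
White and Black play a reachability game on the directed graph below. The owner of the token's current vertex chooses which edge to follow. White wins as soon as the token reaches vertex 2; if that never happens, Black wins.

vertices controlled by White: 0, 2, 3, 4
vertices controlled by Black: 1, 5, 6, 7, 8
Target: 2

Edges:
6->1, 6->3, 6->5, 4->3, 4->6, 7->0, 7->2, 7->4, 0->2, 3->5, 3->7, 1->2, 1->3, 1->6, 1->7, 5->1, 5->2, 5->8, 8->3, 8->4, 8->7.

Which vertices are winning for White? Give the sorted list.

0, 2

A0 = {2}
A1: add {0} — 0 (White) has 0→2.
A2 = A1; e.g. 1 (Black) can still go to 3. Fixed point.
White's winning region = {0, 2}.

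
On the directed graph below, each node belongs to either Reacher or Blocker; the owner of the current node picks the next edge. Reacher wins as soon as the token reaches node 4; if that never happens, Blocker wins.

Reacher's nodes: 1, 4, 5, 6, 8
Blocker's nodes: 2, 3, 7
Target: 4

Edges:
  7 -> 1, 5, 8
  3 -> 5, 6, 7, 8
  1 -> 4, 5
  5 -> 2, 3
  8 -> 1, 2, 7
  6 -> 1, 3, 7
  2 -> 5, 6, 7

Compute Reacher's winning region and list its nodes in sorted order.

A0 = {4}
A1: add {1} — 1 (Reacher) has 1→4.
A2: add {6, 8} — 6 (Reacher) has 6→1; 8 (Reacher) has 8→1.
A3 = A2; e.g. 2 (Blocker) can still go to 5. Fixed point.
Reacher's winning region = {1, 4, 6, 8}.

1, 4, 6, 8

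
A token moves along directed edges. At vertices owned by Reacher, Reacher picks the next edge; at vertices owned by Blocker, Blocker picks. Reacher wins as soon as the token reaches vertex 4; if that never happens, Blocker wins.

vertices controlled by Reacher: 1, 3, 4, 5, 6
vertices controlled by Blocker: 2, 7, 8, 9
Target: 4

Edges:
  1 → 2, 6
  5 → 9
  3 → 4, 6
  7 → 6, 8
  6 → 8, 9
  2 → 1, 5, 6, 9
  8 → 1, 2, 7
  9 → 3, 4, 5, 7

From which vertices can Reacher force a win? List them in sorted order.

3, 4

A0 = {4}
A1: add {3} — 3 (Reacher) has 3→4.
A2 = A1; e.g. 1 (Reacher) has no edge into A1. Fixed point.
Reacher's winning region = {3, 4}.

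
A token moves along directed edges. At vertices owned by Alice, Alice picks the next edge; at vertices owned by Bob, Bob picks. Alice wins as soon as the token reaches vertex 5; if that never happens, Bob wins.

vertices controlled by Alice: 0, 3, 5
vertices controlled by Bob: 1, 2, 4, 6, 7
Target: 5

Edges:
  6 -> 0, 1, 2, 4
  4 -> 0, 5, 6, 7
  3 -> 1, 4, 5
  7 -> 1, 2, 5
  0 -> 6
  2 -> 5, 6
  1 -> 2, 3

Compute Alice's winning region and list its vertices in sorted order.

A0 = {5}
A1: add {3} — 3 (Alice) has 3→5.
A2 = A1; e.g. 0 (Alice) has no edge into A1. Fixed point.
Alice's winning region = {3, 5}.

3, 5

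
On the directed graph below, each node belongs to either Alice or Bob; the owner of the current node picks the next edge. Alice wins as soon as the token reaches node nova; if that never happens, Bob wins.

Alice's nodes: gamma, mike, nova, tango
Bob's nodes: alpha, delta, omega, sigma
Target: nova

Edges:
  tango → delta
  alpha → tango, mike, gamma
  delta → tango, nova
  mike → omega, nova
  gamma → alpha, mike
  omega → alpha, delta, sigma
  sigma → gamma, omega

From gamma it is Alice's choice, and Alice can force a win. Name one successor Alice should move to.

A0 = {nova}
A1: add {mike} — mike (Alice) has mike→nova.
A2: add {gamma} — gamma (Alice) has gamma→mike.
A3 = A2; e.g. tango (Alice) has no edge into A2. Fixed point.
From gamma, successor mike is in the attractor (rank 1); the other successor alpha is not.

mike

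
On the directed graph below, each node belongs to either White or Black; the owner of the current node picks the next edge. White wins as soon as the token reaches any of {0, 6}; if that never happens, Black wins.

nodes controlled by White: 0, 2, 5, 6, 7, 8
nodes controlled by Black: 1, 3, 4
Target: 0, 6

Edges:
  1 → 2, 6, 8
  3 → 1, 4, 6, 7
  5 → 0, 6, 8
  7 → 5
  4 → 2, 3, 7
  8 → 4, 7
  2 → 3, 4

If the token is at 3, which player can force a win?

Black

A0 = {0, 6}
A1: add {5} — 5 (White) has 5→0.
A2: add {7} — 7 (White) has 7→5.
A3: add {8} — 8 (White) has 8→7.
A4 = A3; e.g. 1 (Black) can still go to 2. Fixed point.
3 never enters the attractor, so Black can avoid the target forever.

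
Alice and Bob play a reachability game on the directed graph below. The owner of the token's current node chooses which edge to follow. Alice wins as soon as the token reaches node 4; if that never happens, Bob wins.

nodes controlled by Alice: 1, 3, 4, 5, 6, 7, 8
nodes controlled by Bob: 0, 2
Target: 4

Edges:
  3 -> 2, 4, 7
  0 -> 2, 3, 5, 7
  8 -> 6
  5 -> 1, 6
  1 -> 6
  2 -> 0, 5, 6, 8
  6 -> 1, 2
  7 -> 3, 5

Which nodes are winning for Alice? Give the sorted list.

A0 = {4}
A1: add {3} — 3 (Alice) has 3→4.
A2: add {7} — 7 (Alice) has 7→3.
A3 = A2; e.g. 0 (Bob) can still go to 2. Fixed point.
Alice's winning region = {3, 4, 7}.

3, 4, 7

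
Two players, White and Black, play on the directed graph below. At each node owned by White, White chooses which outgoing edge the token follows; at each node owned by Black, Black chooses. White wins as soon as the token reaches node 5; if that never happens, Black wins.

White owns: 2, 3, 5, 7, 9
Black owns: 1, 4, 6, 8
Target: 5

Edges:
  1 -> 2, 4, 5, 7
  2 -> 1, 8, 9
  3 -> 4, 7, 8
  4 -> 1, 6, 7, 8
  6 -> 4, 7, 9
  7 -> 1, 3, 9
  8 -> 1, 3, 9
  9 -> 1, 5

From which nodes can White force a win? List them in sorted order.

2, 3, 5, 7, 9

A0 = {5}
A1: add {9} — 9 (White) has 9→5.
A2: add {2, 7} — 2 (White) has 2→9; 7 (White) has 7→9.
A3: add {3} — 3 (White) has 3→7.
A4 = A3; e.g. 1 (Black) can still go to 4. Fixed point.
White's winning region = {2, 3, 5, 7, 9}.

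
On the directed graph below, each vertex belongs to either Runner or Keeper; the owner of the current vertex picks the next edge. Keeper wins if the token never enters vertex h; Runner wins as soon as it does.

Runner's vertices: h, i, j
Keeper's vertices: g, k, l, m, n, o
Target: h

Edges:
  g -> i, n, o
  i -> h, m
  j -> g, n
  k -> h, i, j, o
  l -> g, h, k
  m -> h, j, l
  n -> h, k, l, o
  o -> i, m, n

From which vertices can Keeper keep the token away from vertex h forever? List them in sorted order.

A0 = {h}
A1: add {i} — i (Runner) has i→h.
A2 = A1; e.g. g (Keeper) can still go to n. Fixed point.
Runner's attractor = {h, i}; Keeper avoids the target exactly from the complement.

g, j, k, l, m, n, o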